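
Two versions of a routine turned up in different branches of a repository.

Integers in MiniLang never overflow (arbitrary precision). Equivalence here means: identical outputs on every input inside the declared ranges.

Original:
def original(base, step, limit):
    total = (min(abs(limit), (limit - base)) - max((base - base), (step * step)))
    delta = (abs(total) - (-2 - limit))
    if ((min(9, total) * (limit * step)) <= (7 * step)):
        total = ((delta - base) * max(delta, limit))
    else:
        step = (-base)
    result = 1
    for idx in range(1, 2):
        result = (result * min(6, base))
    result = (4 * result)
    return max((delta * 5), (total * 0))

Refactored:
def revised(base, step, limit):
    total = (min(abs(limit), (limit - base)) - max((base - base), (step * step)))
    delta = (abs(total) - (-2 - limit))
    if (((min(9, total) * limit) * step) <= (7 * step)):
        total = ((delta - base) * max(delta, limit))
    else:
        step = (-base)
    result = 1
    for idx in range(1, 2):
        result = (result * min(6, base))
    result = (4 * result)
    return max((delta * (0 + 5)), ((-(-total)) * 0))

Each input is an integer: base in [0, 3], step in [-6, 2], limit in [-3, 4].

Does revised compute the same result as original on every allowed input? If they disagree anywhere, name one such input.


The two are interchangeable: arithmetic usage differs; also constant usage differs, and every declared input agrees.
Tracing base=0, step=0, limit=-2: original: total becomes -2; next delta becomes 2; next ((min(9, total) * (limit * step)) <= (7 * step)) evaluates to true; next total becomes 4; next result becomes 1; next at idx=1:; next result becomes 0; next result becomes 0; next final value 10 | revised: total becomes -2; next delta becomes 2; next (((min(9, total) * limit) * step) <= (7 * step)) evaluates to true; next total becomes 4; next result becomes 1; next at idx=1:; next result becomes 0; next result becomes 0; next final value 10 — matching result 10.
Every one of the 288 inputs gives matching results.
verdict: equivalent


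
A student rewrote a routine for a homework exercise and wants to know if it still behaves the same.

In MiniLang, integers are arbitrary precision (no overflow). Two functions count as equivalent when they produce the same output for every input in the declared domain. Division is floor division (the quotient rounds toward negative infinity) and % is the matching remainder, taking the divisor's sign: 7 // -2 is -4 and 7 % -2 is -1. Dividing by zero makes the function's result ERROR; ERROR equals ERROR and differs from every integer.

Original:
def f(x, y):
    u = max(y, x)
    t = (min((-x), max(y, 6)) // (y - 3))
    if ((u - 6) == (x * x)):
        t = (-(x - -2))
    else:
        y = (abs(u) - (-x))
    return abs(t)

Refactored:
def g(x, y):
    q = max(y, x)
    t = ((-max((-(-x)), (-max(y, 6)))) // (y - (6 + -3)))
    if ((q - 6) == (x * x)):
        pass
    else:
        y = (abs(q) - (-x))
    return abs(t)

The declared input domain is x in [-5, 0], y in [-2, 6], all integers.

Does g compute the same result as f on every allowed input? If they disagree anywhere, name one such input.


Consider the input x=0, y=6.
f: u := 6 | t := 0 | ((u - 6) == (x * x)): true | t := -2 | result 2
g: q := 6 | t := 0 | ((q - 6) == (x * x)): true | result 0
2 != 0, so the rewrite changes behavior.
verdict: not equivalent; witness: x=0, y=6


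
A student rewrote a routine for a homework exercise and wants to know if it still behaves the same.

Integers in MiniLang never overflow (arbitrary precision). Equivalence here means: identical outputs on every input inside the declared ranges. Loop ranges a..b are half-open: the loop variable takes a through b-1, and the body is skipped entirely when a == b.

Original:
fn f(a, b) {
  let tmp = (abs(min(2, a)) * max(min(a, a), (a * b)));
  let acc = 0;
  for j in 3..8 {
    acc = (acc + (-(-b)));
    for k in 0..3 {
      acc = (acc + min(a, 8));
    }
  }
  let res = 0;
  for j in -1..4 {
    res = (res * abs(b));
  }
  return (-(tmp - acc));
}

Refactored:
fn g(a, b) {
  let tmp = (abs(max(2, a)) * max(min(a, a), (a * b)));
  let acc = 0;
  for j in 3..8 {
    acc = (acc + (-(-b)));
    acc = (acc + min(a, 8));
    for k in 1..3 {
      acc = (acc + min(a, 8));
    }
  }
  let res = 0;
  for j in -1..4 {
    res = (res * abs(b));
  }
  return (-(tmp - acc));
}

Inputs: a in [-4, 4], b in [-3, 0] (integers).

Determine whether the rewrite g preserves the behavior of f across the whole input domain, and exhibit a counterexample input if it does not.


Evaluate both at a=-4, b=-3.
f: tmp=48, then acc=0, then (j=3), then acc=-3, then (k=0), then acc=-7, then (k=1), then acc=-11, then (k=2), then acc=-15, then (j=4), then acc=-18, then (k=0), then acc=-22, then (k=1), then acc=-26, then (k=2), then acc=-30, then (j=5), then acc=-33, then (k=0), then acc=-37, then (k=1), then acc=-41, then (k=2), then acc=-45, then (j=6), then acc=-48, then (k=0), then acc=-52, then (k=1), then acc=-56, then (k=2), then acc=-60, then (j=7), then acc=-63, then (k=0), then acc=-67, then (k=1), then acc=-71, then (k=2), then acc=-75, then res=0, then (j=-1), then res=0, then (j=0), then res=0, then (j=1), then res=0, then (j=2), then res=0, then (j=3), then res=0, then returns -123
g: tmp=24, then acc=0, then (j=3), then acc=-3, then acc=-7, then (k=1), then acc=-11, then (k=2), then acc=-15, then (j=4), then acc=-18, then acc=-22, then (k=1), then acc=-26, then (k=2), then acc=-30, then (j=5), then acc=-33, then acc=-37, then (k=1), then acc=-41, then (k=2), then acc=-45, then (j=6), then acc=-48, then acc=-52, then (k=1), then acc=-56, then (k=2), then acc=-60, then (j=7), then acc=-63, then acc=-67, then (k=1), then acc=-71, then (k=2), then acc=-75, then res=0, then (j=-1), then res=0, then (j=0), then res=0, then (j=1), then res=0, then (j=2), then res=0, then (j=3), then res=0, then returns -99
-123 vs -99 — the two versions disagree here.
verdict: not equivalent; witness: a=-4, b=-3


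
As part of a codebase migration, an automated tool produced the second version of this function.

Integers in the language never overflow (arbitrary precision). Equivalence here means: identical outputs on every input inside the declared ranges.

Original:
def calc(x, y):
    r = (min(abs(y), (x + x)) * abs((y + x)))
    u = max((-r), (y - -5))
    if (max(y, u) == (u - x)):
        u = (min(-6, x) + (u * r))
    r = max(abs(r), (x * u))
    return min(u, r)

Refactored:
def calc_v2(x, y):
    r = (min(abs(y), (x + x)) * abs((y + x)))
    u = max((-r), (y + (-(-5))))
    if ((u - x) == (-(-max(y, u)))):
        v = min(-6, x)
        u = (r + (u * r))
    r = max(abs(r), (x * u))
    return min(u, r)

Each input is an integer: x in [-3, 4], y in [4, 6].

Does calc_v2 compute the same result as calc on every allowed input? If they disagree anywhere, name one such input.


There is a counterexample at x=0, y=4: -6 on one side, 0 on the other.
calc: r := 0 | u := 9 | (max(y, u) == (u - x)): true | u := -6 | r := 0 | result -6
calc_v2: r := 0 | u := 9 | ((u - x) == (-(-max(y, u)))): true | v := -6 | u := 0 | r := 0 | result 0
verdict: not equivalent; witness: x=0, y=4


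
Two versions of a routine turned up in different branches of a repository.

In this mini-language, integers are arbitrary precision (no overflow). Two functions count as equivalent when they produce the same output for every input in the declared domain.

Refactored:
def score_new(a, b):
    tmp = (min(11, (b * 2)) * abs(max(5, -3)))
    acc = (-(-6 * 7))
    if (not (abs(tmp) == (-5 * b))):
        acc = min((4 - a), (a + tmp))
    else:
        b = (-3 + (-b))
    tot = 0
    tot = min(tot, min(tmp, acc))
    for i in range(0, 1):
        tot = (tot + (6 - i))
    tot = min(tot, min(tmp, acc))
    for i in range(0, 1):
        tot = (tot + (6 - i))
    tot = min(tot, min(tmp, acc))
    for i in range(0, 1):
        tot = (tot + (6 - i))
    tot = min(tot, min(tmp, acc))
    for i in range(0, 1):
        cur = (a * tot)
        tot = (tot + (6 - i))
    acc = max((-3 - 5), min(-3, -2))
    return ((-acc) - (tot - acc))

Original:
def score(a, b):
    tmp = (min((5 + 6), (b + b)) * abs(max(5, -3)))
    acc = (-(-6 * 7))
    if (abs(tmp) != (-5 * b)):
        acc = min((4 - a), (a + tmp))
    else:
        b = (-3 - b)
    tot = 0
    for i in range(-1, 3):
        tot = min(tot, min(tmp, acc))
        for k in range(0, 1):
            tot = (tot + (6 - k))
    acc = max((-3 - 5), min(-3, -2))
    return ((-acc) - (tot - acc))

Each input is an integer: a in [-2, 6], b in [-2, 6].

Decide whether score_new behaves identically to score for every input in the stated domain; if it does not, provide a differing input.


The two versions differ — the changes include constant usage differs, and statement counts differ, and local variable names differ, and min/max/abs usage differs, and comparison usage differs, and boolean connective usage differs, and arithmetic usage differs, and loop structure differs.
One worked example (a=-1, b=1) — score: tmp becomes 10; next acc becomes 42; next (abs(tmp) != (-5 * b)) evaluates to true; next acc becomes 5; next tot becomes 0; next at i=-1:; next tot becomes 0; next at k=0:; next tot becomes 6; next at i=0:; next tot becomes 5; next at k=0:; next tot becomes 11; next at i=1:; next tot becomes 5; next at k=0:; next tot becomes 11; next at i=2:; next tot becomes 5; next at k=0:; next tot becomes 11; next acc becomes -3; next final value -11; score_new: tmp becomes 10; next acc becomes 42; next (not (abs(tmp) == (-5 * b))) evaluates to true; next acc becomes 5; next tot becomes 0; next tot becomes 0; next at i=0:; next tot becomes 6; next tot becomes 5; next at i=0:; next tot becomes 11; next tot becomes 5; next at i=0:; next tot becomes 11; next tot becomes 5; next at i=0:; next cur becomes -5; next tot becomes 11; next acc becomes -3; next final value -11; agreement on -11.
Checked all 81 inputs in the declared domain: the outputs agree on every one.
verdict: equivalent


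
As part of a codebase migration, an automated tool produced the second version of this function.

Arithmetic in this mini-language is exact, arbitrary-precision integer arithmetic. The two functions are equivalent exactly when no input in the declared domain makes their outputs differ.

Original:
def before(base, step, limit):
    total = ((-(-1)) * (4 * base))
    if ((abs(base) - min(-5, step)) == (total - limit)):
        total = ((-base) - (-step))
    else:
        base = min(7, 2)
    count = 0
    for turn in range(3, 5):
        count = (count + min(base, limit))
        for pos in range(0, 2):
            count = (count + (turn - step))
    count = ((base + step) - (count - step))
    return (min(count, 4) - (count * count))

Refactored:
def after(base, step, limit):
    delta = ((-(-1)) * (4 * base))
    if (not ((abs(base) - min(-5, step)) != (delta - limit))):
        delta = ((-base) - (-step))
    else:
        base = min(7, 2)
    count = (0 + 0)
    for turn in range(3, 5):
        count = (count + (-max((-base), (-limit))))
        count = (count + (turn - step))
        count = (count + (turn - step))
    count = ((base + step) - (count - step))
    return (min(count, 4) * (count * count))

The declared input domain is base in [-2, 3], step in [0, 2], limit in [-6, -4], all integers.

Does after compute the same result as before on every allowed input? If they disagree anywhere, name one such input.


On input base=-2, step=0, limit=-5, before returns -6 while after returns -8.
verdict: not equivalent; witness: base=-2, step=0, limit=-5


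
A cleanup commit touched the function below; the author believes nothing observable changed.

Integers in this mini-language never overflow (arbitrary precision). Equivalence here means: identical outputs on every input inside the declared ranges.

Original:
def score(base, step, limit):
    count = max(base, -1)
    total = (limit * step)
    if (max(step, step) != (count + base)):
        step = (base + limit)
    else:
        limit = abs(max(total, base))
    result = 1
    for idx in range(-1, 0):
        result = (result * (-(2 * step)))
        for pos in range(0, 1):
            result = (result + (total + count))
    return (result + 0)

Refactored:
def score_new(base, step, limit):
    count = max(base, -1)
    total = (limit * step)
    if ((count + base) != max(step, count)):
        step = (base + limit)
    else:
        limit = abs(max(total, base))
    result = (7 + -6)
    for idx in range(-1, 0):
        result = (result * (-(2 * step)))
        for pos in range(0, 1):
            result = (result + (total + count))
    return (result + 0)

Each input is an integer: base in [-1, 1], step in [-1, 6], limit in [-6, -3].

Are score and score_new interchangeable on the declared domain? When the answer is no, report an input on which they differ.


Evaluate both at base=0, step=-1, limit=-6.
score: count becomes 0; next total becomes 6; next (max(step, step) != (count + base)) evaluates to true; next step becomes -6; next result becomes 1; next at idx=-1:; next result becomes 12; next at pos=0:; next result becomes 18; next final value 18
score_new: count becomes 0; next total becomes 6; next ((count + base) != max(step, count)) evaluates to false; next limit becomes 6; next result becomes 1; next at idx=-1:; next result becomes 2; next at pos=0:; next result becomes 8; next final value 8
18 against 8: the behavior changed.
verdict: not equivalent; witness: base=0, step=-1, limit=-6


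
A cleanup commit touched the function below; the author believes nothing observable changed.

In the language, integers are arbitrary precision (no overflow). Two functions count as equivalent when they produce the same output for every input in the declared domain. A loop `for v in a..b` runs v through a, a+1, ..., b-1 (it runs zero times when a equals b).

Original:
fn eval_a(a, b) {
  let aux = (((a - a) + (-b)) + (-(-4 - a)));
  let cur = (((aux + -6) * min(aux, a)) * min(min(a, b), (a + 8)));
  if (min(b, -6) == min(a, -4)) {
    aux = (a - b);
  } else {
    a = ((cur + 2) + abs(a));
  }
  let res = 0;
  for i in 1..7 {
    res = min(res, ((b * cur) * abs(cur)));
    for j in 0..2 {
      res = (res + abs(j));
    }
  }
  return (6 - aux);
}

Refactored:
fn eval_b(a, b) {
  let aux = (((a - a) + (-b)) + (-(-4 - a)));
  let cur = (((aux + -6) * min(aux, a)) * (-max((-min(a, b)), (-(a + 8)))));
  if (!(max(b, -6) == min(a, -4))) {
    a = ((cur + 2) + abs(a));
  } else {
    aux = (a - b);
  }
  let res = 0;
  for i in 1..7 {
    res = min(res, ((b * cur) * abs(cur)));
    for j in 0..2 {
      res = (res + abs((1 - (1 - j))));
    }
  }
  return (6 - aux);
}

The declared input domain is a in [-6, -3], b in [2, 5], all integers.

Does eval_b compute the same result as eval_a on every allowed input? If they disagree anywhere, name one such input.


Take a=-6, b=2.
eval_a: aux=-4, then cur=-360, then (min(b, -6) == min(a, -4)) is true, then aux=-8, then res=0, then (i=1), then res=-259200, then (j=0), then res=-259200, then (j=1), then res=-259199, then (i=2), then res=-259200, then (j=0), then res=-259200, then (j=1), then res=-259199, then (i=3), then res=-259200, then (j=0), then res=-259200, then (j=1), then res=-259199, then (i=4), then res=-259200, then (j=0), then res=-259200, then (j=1), then res=-259199, then (i=5), then res=-259200, then (j=0), then res=-259200, then (j=1), then res=-259199, then (i=6), then res=-259200, then (j=0), then res=-259200, then (j=1), then res=-259199, then returns 14
eval_b: aux=-4, then cur=-360, then (!(max(b, -6) == min(a, -4))) is true, then a=-352, then res=0, then (i=1), then res=-259200, then (j=0), then res=-259200, then (j=1), then res=-259199, then (i=2), then res=-259200, then (j=0), then res=-259200, then (j=1), then res=-259199, then (i=3), then res=-259200, then (j=0), then res=-259200, then (j=1), then res=-259199, then (i=4), then res=-259200, then (j=0), then res=-259200, then (j=1), then res=-259199, then (i=5), then res=-259200, then (j=0), then res=-259200, then (j=1), then res=-259199, then (i=6), then res=-259200, then (j=0), then res=-259200, then (j=1), then res=-259199, then returns 10
14 != 10, so the rewrite changes behavior.
verdict: not equivalent; witness: a=-6, b=2


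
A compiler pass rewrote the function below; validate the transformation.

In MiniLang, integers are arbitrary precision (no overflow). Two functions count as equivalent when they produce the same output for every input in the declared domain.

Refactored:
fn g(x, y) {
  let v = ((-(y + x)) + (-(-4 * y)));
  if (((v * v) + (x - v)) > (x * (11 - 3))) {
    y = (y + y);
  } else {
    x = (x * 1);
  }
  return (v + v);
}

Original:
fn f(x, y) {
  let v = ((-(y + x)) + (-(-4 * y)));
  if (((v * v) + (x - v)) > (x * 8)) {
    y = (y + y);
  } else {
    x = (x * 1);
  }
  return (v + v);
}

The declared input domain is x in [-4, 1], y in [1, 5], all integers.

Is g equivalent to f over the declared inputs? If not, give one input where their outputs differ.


Reading the diff, among the changes: constant usage differs, arithmetic usage differs.
Spot check at x=1, y=2 — f: v=5, then (((v * v) + (x - v)) > (x * 8)) is true, then y=4, then returns 10. g: v=5, then (((v * v) + (x - v)) > (x * (11 - 3))) is true, then y=4, then returns 10. Both give 10.
Across all 30 domain points the two functions coincide.
verdict: equivalent


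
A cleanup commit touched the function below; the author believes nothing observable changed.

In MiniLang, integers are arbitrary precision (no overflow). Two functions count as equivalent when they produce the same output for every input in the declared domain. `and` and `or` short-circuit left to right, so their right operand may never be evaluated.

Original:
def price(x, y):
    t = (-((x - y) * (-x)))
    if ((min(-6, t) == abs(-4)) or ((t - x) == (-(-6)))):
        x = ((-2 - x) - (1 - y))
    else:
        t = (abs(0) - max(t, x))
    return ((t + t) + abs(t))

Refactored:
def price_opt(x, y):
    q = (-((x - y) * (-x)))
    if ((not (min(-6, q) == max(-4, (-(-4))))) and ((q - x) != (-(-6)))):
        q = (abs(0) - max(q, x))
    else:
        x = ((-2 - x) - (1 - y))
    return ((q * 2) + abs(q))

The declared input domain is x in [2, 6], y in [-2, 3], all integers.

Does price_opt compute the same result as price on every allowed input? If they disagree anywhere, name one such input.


This is a faithful refactor — local variable names differ; constant usage differs; arithmetic usage differs; min/max/abs usage differs; comparison usage differs; boolean connective usage differs, but the computed results match everywhere.
Spot check at x=3, y=2 — price: t := 3 | ((min(-6, t) == abs(-4)) or ((t - x) == (-(-6)))): false | t := -3 | result -3. price_opt: q := 3 | ((not (min(-6, q) == max(-4, (-(-4))))) and ((q - x) != (-(-6)))): true | q := -3 | result -3. Both give -3.
Across all 30 domain points the two functions coincide.
verdict: equivalent


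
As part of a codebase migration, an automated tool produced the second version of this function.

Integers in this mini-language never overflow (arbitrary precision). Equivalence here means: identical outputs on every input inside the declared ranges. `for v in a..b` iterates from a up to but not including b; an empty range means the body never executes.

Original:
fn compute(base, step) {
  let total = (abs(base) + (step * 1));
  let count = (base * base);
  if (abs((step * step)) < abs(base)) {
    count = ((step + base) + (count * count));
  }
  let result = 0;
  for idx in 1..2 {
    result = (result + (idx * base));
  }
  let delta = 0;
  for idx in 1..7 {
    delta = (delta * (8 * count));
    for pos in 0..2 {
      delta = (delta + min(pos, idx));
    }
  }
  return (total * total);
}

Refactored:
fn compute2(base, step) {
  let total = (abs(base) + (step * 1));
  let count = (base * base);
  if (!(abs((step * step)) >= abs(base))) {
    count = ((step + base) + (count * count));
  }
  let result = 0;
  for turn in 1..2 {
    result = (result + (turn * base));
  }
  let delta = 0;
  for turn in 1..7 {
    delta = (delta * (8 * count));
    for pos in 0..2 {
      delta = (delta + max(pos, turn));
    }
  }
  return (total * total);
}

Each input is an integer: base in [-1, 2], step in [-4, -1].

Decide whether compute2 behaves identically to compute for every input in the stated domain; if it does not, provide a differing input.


One difference looks behavioral, but it never changes the outcome for any declared input.
Tracing base=0, step=-1: compute: total=-1, then count=0, then (abs((step * step)) < abs(base)) is false, then result=0, then (idx=1), then result=0, then delta=0, then (idx=1), then delta=0, then (pos=0), then delta=0, then (pos=1), then delta=1, then (idx=2), then delta=0, then (pos=0), then delta=0, then (pos=1), then delta=1, then (idx=3), then delta=0, then (pos=0), then delta=0, then (pos=1), then delta=1, then (idx=4), then delta=0, then (pos=0), then delta=0, then (pos=1), then delta=1, then (idx=5), then delta=0, then (pos=0), then delta=0, then (pos=1), then delta=1, then (idx=6), then delta=0, then (pos=0), then delta=0, then (pos=1), then delta=1, then returns 1 | compute2: total=-1, then count=0, then (!(abs((step * step)) >= abs(base))) is false, then result=0, then (turn=1), then result=0, then delta=0, then (turn=1), then delta=0, then (pos=0), then delta=1, then (pos=1), then delta=2, then (turn=2), then delta=0, then (pos=0), then delta=2, then (pos=1), then delta=4, then (turn=3), then delta=0, then (pos=0), then delta=3, then (pos=1), then delta=6, then (turn=4), then delta=0, then (pos=0), then delta=4, then (pos=1), then delta=8, then (turn=5), then delta=0, then (pos=0), then delta=5, then (pos=1), then delta=10, then (turn=6), then delta=0, then (pos=0), then delta=6, then (pos=1), then delta=12, then returns 1 — matching result 1.
Every one of the 16 inputs gives matching results.
verdict: equivalent


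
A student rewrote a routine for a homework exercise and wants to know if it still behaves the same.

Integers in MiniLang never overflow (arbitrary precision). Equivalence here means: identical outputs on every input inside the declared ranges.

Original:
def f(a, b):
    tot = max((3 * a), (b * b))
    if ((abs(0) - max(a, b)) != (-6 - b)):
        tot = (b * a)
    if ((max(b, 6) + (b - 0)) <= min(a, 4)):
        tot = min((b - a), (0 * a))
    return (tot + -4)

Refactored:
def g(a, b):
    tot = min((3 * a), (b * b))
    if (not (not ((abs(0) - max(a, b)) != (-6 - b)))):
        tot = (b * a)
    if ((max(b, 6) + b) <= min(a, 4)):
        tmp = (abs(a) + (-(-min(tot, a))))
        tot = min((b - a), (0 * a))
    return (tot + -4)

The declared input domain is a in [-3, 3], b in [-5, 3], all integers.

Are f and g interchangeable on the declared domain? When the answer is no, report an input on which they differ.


Equivalent. The suspicious edit (`max((3 * a), (b * b))` became `min((3 * a), (b * b))`) never changes the result for any input inside the declared domain.
Checked all 63 inputs in the declared domain: the outputs agree on every one.
One worked example (a=-2, b=-1) — f: tot := 1 | ((abs(0) - max(a, b)) != (-6 - b)): true | tot := 2 | ((max(b, 6) + (b - 0)) <= min(a, 4)): false | result -2; g: tot := -6 | (not (not ((abs(0) - max(a, b)) != (-6 - b)))): true | tot := 2 | ((max(b, 6) + b) <= min(a, 4)): false | result -2; agreement on -2.
verdict: equivalent


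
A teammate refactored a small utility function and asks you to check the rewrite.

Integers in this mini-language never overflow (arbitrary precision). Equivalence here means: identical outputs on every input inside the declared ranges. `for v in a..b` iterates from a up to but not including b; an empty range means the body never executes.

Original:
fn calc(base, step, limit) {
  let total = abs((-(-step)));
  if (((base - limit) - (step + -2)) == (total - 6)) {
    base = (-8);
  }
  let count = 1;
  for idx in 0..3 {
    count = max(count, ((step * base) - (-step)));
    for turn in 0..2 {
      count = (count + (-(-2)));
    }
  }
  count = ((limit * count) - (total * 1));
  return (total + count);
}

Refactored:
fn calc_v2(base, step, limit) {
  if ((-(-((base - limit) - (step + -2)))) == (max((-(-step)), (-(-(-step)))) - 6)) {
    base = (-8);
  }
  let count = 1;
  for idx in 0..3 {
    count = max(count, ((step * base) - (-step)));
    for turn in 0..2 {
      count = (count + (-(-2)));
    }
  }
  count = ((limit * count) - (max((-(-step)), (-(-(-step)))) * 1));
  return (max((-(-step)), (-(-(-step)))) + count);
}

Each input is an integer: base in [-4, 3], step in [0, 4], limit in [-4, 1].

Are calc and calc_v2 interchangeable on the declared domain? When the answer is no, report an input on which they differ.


Changes here: statement counts differ; also min/max/abs usage differs; also local variable names differ; the full 240-point sweep finds no disagreement.
verdict: equivalent


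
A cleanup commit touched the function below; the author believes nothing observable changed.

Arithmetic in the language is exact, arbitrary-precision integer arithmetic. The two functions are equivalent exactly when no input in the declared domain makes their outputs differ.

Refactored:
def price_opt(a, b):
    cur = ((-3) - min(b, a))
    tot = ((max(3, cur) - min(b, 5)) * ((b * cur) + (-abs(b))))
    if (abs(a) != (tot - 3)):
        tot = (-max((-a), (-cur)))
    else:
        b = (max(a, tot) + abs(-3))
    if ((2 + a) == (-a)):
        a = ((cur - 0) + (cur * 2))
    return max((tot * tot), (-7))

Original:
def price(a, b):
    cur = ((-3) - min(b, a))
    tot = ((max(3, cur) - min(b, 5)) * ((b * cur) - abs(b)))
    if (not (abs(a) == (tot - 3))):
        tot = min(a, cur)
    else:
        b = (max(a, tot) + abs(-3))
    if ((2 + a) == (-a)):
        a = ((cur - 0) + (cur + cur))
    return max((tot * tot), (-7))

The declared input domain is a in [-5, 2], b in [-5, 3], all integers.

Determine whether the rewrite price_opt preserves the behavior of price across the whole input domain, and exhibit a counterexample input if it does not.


Side by side, the visible changes include: boolean connective usage differs, and constant usage differs, and min/max/abs usage differs, and arithmetic usage differs, and comparison usage differs.
Spot check at a=-4, b=-4 — price: cur := 1 | tot := -56 | (not (abs(a) == (tot - 3))): true | tot := -4 | ((2 + a) == (-a)): false | result 16. price_opt: cur := 1 | tot := -56 | (abs(a) != (tot - 3)): true | tot := -4 | ((2 + a) == (-a)): false | result 16. Both give 16.
Across all 72 domain points the two functions coincide.
verdict: equivalent


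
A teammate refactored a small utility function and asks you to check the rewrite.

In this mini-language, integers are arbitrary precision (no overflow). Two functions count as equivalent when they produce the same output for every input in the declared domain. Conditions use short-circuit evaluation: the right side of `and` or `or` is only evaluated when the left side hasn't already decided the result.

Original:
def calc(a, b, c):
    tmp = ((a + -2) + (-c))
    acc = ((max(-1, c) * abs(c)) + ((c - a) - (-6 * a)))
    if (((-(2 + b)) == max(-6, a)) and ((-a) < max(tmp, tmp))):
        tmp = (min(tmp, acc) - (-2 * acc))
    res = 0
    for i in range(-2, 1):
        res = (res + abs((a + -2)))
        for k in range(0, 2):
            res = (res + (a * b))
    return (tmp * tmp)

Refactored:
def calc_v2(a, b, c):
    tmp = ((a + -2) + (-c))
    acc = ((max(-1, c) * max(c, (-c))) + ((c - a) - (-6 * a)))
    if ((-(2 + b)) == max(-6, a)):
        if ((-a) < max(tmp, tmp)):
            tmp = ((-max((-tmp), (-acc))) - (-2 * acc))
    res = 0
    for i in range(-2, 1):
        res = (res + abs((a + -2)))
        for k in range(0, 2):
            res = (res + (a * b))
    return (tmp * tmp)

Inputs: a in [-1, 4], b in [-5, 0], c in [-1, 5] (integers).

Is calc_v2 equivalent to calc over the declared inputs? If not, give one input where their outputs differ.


Behavior is preserved: although min/max/abs usage differs, and boolean connective usage differs, and branching structure differs, and statement counts differ, the outputs never diverge.
Tracing a=2, b=-1, c=5: calc: tmp becomes -5; next acc becomes 40; next (((-(2 + b)) == max(-6, a)) and ((-a) < max(tmp, tmp))) evaluates to false; next res becomes 0; next at i=-2:; next res becomes 0; next at k=0:; next res becomes -2; next at k=1:; next res becomes -4; next at i=-1:; next res becomes -4; next at k=0:; next res becomes -6; next at k=1:; next res becomes -8; next at i=0:; next res becomes -8; next at k=0:; next res becomes -10; next at k=1:; next res becomes -12; next final value 25 | calc_v2: tmp becomes -5; next acc becomes 40; next ((-(2 + b)) == max(-6, a)) evaluates to false; next res becomes 0; next at i=-2:; next res becomes 0; next at k=0:; next res becomes -2; next at k=1:; next res becomes -4; next at i=-1:; next res becomes -4; next at k=0:; next res becomes -6; next at k=1:; next res becomes -8; next at i=0:; next res becomes -8; next at k=0:; next res becomes -10; next at k=1:; next res becomes -12; next final value 25 — matching result 25.
Across all 252 domain points the two functions coincide.
verdict: equivalent


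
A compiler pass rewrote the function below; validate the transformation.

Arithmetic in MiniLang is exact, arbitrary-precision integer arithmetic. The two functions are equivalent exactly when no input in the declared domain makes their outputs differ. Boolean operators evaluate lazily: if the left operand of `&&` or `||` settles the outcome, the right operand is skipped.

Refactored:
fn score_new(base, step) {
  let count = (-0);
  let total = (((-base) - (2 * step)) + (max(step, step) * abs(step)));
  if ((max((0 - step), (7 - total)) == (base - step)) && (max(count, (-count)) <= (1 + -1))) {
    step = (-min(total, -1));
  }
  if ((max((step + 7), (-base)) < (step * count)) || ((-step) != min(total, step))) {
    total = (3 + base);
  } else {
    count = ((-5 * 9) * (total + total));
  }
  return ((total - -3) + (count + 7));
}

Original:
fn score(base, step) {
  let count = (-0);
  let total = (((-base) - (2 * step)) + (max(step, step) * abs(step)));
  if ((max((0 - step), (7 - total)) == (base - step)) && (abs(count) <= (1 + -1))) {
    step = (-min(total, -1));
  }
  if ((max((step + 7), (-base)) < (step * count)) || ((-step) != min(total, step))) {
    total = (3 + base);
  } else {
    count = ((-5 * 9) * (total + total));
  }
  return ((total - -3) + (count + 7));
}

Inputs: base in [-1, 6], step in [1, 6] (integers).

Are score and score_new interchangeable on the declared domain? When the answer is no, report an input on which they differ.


The two are interchangeable: min/max/abs usage differs, and every declared input agrees.
Spot check at base=4, step=3 — score: count becomes 0; next total becomes -1; next ((max((0 - step), (7 - total)) == (base - step)) && (abs(count) <= (1 + -1))) evaluates to false; next ((max((step + 7), (-base)) < (step * count)) || ((-step) != min(total, step))) evaluates to true; next total becomes 7; next final value 17. score_new: count becomes 0; next total becomes -1; next ((max((0 - step), (7 - total)) == (base - step)) && (max(count, (-count)) <= (1 + -1))) evaluates to false; next ((max((step + 7), (-base)) < (step * count)) || ((-step) != min(total, step))) evaluates to true; next total becomes 7; next final value 17. Both give 17.
Every one of the 48 inputs gives matching results.
verdict: equivalent


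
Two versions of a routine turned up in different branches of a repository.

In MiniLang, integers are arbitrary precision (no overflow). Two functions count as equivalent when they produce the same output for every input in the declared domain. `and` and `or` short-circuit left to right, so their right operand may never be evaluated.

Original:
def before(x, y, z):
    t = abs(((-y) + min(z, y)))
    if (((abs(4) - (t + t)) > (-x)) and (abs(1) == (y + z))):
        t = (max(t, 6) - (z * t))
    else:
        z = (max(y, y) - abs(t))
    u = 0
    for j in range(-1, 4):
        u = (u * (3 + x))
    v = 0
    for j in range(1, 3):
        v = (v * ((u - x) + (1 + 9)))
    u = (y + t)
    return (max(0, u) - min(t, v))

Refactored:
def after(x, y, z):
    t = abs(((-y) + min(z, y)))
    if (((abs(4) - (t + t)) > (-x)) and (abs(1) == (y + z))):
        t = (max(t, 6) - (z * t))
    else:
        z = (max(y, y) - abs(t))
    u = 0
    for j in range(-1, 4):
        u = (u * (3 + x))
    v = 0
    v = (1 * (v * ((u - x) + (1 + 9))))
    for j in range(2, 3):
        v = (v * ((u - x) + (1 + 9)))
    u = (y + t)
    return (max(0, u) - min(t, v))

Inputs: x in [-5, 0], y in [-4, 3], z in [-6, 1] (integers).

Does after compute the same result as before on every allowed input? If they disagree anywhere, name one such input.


Differences: constant usage differs, statement counts differ, arithmetic usage differs, loop structure differs — yet all 384 inputs agree.
verdict: equivalent


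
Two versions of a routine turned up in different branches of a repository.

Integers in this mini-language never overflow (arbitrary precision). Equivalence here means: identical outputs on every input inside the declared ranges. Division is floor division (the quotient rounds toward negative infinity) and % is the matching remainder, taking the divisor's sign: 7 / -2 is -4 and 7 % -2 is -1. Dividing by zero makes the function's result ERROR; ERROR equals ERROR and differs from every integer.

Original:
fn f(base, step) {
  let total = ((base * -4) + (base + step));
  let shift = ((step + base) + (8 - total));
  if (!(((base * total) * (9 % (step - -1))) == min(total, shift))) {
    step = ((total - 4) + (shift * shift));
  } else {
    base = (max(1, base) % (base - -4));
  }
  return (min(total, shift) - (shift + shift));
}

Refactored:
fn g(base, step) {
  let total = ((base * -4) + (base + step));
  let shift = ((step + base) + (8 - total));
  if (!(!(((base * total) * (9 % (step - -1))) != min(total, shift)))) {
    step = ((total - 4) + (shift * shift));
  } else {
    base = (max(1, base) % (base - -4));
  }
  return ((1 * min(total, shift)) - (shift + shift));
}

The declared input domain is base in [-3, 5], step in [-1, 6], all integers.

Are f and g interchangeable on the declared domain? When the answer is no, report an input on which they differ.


Side by side, the visible changes include: constant usage differs; comparison usage differs; arithmetic usage differs; boolean connective usage differs.
As a probe, take base=1, step=3: f runs total := 0 | shift := 12 | (!(((base * total) * (9 % (step - -1))) == min(total, shift))): false | base := 1 | result -24; g runs total := 0 | shift := 12 | (!(!(((base * total) * (9 % (step - -1))) != min(total, shift)))): false | base := 1 | result -24; both end at -24.
An exhaustive pass over the 72 declared inputs shows identical outputs.
verdict: equivalent


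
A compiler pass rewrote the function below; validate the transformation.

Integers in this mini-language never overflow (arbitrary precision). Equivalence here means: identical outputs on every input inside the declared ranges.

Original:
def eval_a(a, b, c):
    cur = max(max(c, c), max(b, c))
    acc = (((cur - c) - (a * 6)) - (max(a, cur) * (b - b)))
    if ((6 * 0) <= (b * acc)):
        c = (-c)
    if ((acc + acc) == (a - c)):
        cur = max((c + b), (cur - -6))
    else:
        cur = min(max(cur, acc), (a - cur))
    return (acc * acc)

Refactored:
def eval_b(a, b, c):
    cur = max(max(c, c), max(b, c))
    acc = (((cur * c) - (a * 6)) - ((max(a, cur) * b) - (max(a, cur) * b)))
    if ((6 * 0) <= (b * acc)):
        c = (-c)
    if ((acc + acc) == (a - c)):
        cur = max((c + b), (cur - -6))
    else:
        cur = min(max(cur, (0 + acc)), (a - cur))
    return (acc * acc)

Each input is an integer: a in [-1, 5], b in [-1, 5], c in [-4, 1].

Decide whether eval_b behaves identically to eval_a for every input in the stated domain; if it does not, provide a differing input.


At a=-1, b=-1, c=-4: eval_a gives 81, eval_b gives 100.
verdict: not equivalent; witness: a=-1, b=-1, c=-4


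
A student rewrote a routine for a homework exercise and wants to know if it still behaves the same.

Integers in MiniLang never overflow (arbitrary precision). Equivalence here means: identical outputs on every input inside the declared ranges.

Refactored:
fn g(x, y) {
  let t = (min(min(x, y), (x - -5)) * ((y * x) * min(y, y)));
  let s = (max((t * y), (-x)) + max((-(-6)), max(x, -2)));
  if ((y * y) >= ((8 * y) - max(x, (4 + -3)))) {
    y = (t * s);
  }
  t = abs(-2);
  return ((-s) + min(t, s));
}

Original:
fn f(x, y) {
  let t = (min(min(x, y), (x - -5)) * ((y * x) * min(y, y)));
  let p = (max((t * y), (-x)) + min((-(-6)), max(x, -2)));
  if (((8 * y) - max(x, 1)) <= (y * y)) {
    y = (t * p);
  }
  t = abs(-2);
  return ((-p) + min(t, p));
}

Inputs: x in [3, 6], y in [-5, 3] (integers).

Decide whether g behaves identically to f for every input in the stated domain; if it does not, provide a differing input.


Run the pair on x=3, y=-5.
f: t becomes -375; next p becomes 1878; next (((8 * y) - max(x, 1)) <= (y * y)) evaluates to true; next y becomes -704250; next t becomes 2; next final value -1876
g: t becomes -375; next s becomes 1881; next ((y * y) >= ((8 * y) - max(x, (4 + -3)))) evaluates to true; next y becomes -705375; next t becomes 2; next final value -1879
-1876 vs -1879 — the two versions disagree here.
verdict: not equivalent; witness: x=3, y=-5


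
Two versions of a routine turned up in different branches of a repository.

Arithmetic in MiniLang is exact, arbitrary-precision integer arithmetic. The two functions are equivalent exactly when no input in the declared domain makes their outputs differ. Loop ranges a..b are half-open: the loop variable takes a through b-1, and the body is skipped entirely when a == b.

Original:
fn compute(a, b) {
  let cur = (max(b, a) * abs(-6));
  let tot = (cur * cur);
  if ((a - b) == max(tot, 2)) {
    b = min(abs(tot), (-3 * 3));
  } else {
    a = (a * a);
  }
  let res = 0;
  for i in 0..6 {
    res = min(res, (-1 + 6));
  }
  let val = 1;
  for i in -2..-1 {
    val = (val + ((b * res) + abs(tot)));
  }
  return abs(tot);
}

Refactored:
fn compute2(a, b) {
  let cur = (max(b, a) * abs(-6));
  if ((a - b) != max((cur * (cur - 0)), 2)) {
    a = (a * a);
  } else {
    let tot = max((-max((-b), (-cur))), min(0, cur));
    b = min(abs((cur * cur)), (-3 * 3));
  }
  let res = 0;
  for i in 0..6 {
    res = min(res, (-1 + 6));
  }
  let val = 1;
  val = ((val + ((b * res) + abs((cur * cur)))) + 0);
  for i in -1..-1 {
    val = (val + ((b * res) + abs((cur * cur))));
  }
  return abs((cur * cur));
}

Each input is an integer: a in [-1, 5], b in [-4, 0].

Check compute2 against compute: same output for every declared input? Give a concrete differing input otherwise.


The two are interchangeable: comparison usage differs; also arithmetic usage differs; also loop structure differs; also constant usage differs; also min/max/abs usage differs; also statement counts differ, and every declared input agrees.
Tracing a=-1, b=-2: compute: cur=-6, then tot=36, then ((a - b) == max(tot, 2)) is false, then a=1, then res=0, then (i=0), then res=0, then (i=1), then res=0, then (i=2), then res=0, then (i=3), then res=0, then (i=4), then res=0, then (i=5), then res=0, then val=1, then (i=-2), then val=37, then returns 36 | compute2: cur=-6, then ((a - b) != max((cur * (cur - 0)), 2)) is true, then a=1, then res=0, then (i=0), then res=0, then (i=1), then res=0, then (i=2), then res=0, then (i=3), then res=0, then (i=4), then res=0, then (i=5), then res=0, then val=1, then val=37, then the loop over i runs zero times, then returns 36 — matching result 36.
Every one of the 35 inputs gives matching results.
verdict: equivalent


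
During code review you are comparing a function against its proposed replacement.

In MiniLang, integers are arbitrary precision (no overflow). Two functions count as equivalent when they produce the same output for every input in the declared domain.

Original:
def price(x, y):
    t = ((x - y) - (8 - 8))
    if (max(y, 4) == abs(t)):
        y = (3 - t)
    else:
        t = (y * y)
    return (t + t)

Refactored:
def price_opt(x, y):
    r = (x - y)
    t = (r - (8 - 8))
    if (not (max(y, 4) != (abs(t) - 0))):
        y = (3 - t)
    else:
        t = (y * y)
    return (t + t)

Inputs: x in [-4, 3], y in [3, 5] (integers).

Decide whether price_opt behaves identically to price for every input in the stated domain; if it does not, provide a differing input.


The two versions differ — the changes include comparison usage differs; also arithmetic usage differs; also boolean connective usage differs; also constant usage differs; also local variable names differ; also statement counts differ.
One worked example (x=-1, y=3) — price: t=-4, then (max(y, 4) == abs(t)) is true, then y=7, then returns -8; price_opt: r=-4, then t=-4, then (not (max(y, 4) != (abs(t) - 0))) is true, then y=7, then returns -8; agreement on -8.
Across all 24 domain points the two functions coincide.
verdict: equivalent
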